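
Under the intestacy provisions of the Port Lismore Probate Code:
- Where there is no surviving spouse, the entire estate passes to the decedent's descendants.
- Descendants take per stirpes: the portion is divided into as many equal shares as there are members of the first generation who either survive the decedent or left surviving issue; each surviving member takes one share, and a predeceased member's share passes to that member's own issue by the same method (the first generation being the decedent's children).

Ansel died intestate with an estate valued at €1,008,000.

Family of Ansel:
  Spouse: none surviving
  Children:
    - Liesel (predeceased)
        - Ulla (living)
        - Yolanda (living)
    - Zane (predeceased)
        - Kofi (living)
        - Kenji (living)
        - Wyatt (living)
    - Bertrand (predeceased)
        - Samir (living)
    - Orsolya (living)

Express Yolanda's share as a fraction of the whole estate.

The entire €1,008,000 passes to the descendants.
That amount (€1,008,000) is divided into 4 shares of €252,000: Orsolya takes €252,000; Liesel's €252,000 share passes to Liesel's issue; Zane's €252,000 share passes to Zane's issue; Bertrand's €252,000 share passes to Bertrand's issue.
Liesel's share (€252,000) is divided into 2 shares of €126,000: Ulla and Yolanda each take €126,000.
Zane's share (€252,000) is divided into 3 shares of €84,000: Kofi, Kenji, and Wyatt each take €84,000.
Bertrand's share (€252,000) passes entirely to Samir.

Yolanda receives 1/8 of the estate.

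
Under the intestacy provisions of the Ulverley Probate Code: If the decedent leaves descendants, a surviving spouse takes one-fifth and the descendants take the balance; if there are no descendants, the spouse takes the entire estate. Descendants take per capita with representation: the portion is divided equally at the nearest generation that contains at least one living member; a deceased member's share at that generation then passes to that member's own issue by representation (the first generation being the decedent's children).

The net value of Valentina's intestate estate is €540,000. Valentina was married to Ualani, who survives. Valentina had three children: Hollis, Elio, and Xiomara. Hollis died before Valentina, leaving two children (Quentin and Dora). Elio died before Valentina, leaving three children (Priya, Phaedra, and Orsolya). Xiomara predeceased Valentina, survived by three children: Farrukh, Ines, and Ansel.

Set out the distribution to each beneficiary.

Ualani takes one-fifth of €540,000 = €108,000. The remaining €432,000 passes to the descendants.
No child survives, so the initial division is made at the grandchildren's generation.
The descendants' portion (€432,000) is divided into 8 shares of €54,000: Quentin, Dora, Priya, Phaedra, Orsolya, Farrukh, Ines, and Ansel each take €54,000.

Ualani: €108,000; Quentin: €54,000; Dora: €54,000; Priya: €54,000; Phaedra: €54,000; Orsolya: €54,000; Farrukh: €54,000; Ines: €54,000; Ansel: €54,000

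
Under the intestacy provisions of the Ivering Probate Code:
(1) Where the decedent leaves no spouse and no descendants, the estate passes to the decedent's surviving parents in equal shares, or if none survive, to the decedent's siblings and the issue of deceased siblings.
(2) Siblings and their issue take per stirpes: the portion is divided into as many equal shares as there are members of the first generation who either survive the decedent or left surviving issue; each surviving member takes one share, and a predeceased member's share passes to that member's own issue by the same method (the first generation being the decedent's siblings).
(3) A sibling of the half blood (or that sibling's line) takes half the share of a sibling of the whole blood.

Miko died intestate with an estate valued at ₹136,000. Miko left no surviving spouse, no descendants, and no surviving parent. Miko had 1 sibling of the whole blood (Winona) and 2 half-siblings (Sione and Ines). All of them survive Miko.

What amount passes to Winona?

The entire ₹136,000 passes to the siblings and their issue.
Counting each half-blood sibling's line as half a unit, there are 2 units in ₹136,000, so one unit is ₹68,000. Whole-blood lines (Winona) take ₹68,000 each; half-blood lines (Sione and Ines) take ₹34,000 each.

Winona receives ₹68,000.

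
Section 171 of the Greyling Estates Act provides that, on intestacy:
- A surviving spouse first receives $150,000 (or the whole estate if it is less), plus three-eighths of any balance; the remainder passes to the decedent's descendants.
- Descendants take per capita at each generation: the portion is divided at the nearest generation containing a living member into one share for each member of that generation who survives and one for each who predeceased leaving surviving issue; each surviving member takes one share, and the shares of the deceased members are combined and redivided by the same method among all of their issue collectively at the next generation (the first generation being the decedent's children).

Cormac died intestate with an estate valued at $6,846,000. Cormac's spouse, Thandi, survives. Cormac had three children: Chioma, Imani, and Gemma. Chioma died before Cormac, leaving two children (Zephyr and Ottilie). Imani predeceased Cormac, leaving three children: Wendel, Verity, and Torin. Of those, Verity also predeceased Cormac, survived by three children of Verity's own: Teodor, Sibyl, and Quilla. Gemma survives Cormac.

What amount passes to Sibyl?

Sibyl receives $186,000.

Thandi first takes $150,000, leaving a balance of $6,696,000. Thandi then takes three-eighths of the balance ($2,511,000), for a total of $2,661,000. The remaining $4,185,000 passes to the descendants.
The descendants' portion ($4,185,000) is divided at the children's generation into 3 shares of $1,395,000. Gemma takes $1,395,000. The 2 shares of the deceased (Chioma and Imani) are combined into a pool of $2,790,000.
That pool ($2,790,000) is divided at the grandchildren's generation into 5 shares of $558,000. Zephyr, Ottilie, Wendel, and Torin each take $558,000. The remaining share for the deceased Verity ($558,000) is carried to the next generation.
That pool ($558,000) is divided at the great-grandchildren's generation equally among Teodor, Sibyl, and Quilla: $186,000 each.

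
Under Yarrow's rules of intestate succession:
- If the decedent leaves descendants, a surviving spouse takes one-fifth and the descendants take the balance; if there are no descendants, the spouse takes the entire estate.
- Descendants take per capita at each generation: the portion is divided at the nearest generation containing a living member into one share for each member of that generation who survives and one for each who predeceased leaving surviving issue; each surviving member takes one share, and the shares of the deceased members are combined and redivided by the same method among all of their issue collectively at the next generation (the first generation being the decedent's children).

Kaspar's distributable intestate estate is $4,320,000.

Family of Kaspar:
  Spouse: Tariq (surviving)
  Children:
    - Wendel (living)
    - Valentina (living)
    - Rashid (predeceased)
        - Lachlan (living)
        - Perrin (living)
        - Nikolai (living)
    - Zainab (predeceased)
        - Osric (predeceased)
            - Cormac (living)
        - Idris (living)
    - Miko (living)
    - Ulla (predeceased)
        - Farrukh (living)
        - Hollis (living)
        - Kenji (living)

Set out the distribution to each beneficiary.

Tariq takes one-fifth of $4,320,000 = $864,000. The remaining $3,456,000 passes to the descendants.
The descendants' portion ($3,456,000) is divided at the children's generation into 6 shares of $576,000. Wendel, Valentina, and Miko each take $576,000. The 3 shares of the deceased (Rashid, Zainab, and Ulla) are combined into a pool of $1,728,000.
That pool ($1,728,000) is divided at the grandchildren's generation into 8 shares of $216,000. Lachlan, Perrin, Nikolai, Idris, Farrukh, Hollis, and Kenji each take $216,000. The remaining share for the deceased Osric ($216,000) is carried to the next generation.
That pool ($216,000) passes entirely to Cormac, the sole taker at the great-grandchildren's generation.

Tariq: $864,000; Wendel: $576,000; Valentina: $576,000; Lachlan: $216,000; Perrin: $216,000; Nikolai: $216,000; Cormac: $216,000; Idris: $216,000; Miko: $576,000; Farrukh: $216,000; Hollis: $216,000; Kenji: $216,000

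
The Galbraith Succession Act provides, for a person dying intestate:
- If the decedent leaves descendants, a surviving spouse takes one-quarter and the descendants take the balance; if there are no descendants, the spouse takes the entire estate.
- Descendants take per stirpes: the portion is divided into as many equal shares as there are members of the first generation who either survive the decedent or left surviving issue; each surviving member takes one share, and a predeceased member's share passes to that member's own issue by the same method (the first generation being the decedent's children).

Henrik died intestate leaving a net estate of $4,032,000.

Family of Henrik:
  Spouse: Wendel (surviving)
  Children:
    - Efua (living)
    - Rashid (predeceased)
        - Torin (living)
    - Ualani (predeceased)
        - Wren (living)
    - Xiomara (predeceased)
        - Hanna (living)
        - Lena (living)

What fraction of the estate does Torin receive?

Torin receives 3/16 of the estate.

Wendel takes one-quarter of $4,032,000 = $1,008,000. The remaining $3,024,000 passes to the descendants.
The descendants' portion ($3,024,000) is divided into 4 shares of $756,000: Efua takes $756,000; Rashid's $756,000 share passes to Rashid's issue; Ualani's $756,000 share passes to Ualani's issue; Xiomara's $756,000 share passes to Xiomara's issue.
Rashid's share ($756,000) passes entirely to Torin.
Ualani's share ($756,000) passes entirely to Wren.
Xiomara's share ($756,000) is divided into 2 shares of $378,000: Hanna and Lena each take $378,000.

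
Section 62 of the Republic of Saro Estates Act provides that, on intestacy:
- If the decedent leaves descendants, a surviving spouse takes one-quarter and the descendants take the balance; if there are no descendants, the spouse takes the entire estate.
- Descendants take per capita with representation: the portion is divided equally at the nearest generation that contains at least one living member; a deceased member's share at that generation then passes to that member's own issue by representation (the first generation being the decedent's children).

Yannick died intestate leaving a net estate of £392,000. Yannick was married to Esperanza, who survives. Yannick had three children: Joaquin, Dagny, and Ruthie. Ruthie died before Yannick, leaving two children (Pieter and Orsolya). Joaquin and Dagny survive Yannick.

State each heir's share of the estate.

Esperanza takes one-quarter of £392,000 = £98,000. The remaining £294,000 passes to the descendants.
The descendants' portion (£294,000) is divided into 3 shares of £98,000: Joaquin and Dagny each take £98,000; Ruthie's £98,000 share passes to Ruthie's issue.
Ruthie's share (£98,000) is divided into 2 shares of £49,000: Pieter and Orsolya each take £49,000.

Esperanza: £98,000; Joaquin: £98,000; Dagny: £98,000; Pieter: £49,000; Orsolya: £49,000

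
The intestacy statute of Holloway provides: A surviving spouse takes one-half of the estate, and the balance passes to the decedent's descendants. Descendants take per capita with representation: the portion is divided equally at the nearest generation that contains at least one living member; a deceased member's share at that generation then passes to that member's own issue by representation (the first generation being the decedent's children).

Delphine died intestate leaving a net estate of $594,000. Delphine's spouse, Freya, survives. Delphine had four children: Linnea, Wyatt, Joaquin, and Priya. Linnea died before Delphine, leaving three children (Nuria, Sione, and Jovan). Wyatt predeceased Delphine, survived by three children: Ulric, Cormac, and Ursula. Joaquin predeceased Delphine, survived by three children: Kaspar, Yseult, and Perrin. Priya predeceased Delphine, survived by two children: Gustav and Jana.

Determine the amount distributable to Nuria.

Nuria receives $27,000.

Freya takes one-half of $594,000 = $297,000. The remaining $297,000 passes to the descendants.
No child survives, so the initial division is made at the grandchildren's generation.
The descendants' portion ($297,000) is divided into 11 shares of $27,000: Nuria, Sione, Jovan, Ulric, Cormac, Ursula, Kaspar, Yseult, Perrin, Gustav, and Jana each take $27,000.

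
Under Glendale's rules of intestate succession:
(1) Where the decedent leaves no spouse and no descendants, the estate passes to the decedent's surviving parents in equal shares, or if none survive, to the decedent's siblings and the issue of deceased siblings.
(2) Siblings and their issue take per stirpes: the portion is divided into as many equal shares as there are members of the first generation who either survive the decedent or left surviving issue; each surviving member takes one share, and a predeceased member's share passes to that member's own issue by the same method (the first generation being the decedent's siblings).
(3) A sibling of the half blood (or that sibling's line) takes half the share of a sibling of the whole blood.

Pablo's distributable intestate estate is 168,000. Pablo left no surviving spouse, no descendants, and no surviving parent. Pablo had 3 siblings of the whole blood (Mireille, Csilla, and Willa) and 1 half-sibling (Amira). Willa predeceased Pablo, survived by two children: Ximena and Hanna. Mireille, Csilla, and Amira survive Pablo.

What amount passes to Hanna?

The entire 168,000 passes to the siblings and their issue.
Counting each half-blood sibling's line as half a unit, there are 7/2 units in 168,000, so one unit is 48,000. Whole-blood lines (Mireille, Csilla, and Willa) take 48,000 each; half-blood lines (Amira) take 24,000 each.
Willa's share (48,000) is divided into 2 shares of 24,000: Ximena and Hanna each take 24,000.

Hanna receives 24,000.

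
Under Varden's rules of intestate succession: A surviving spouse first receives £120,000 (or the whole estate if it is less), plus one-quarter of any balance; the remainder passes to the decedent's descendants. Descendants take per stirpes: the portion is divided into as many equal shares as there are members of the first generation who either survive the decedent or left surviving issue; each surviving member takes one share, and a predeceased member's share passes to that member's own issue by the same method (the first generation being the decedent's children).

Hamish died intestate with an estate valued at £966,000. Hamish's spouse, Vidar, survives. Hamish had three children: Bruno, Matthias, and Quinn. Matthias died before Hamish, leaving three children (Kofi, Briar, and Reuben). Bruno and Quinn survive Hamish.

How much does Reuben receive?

Vidar first takes £120,000, leaving a balance of £846,000. Vidar then takes one-quarter of the balance (£211,500), for a total of £331,500. The remaining £634,500 passes to the descendants.
The descendants' portion (£634,500) is divided into 3 shares of £211,500: Bruno and Quinn each take £211,500; Matthias's £211,500 share passes to Matthias's issue.
Matthias's share (£211,500) is divided into 3 shares of £70,500: Kofi, Briar, and Reuben each take £70,500.

Reuben receives £70,500.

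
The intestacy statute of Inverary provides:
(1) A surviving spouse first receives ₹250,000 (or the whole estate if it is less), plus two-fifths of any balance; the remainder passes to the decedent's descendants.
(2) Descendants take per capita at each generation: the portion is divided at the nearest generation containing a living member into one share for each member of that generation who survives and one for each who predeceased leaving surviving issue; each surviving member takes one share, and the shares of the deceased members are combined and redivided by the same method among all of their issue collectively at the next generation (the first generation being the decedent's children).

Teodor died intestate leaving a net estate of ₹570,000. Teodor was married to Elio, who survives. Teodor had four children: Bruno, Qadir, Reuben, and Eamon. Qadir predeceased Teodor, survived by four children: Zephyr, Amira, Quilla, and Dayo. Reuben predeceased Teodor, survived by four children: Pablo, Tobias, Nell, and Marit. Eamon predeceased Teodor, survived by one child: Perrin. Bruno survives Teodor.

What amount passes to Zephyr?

Zephyr receives ₹16,000.

Elio first takes ₹250,000, leaving a balance of ₹320,000. Elio then takes two-fifths of the balance (₹128,000), for a total of ₹378,000. The remaining ₹192,000 passes to the descendants.
The descendants' portion (₹192,000) is divided at the children's generation into 4 shares of ₹48,000. Bruno takes ₹48,000. The 3 shares of the deceased (Qadir, Reuben, and Eamon) are combined into a pool of ₹144,000.
That pool (₹144,000) is divided at the grandchildren's generation equally among Zephyr, Amira, Quilla, Dayo, Pablo, Tobias, Nell, Marit, and Perrin: ₹16,000 each.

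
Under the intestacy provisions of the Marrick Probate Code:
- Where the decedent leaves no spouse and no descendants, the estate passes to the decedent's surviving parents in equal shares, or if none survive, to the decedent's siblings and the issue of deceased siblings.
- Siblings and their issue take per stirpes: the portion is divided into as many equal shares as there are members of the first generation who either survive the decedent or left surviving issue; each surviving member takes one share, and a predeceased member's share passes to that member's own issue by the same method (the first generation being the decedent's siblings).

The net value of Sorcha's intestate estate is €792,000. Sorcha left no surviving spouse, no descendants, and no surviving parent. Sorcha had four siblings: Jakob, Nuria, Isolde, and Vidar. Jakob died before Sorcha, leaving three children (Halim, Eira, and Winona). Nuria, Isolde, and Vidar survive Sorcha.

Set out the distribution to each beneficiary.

The entire €792,000 passes to the siblings and their issue.
That amount (€792,000) is divided into 4 shares of €198,000: Nuria, Isolde, and Vidar each take €198,000; Jakob's €198,000 share passes to Jakob's issue.
Jakob's share (€198,000) is divided into 3 shares of €66,000: Halim, Eira, and Winona each take €66,000.

Halim: €66,000; Eira: €66,000; Winona: €66,000; Nuria: €198,000; Isolde: €198,000; Vidar: €198,000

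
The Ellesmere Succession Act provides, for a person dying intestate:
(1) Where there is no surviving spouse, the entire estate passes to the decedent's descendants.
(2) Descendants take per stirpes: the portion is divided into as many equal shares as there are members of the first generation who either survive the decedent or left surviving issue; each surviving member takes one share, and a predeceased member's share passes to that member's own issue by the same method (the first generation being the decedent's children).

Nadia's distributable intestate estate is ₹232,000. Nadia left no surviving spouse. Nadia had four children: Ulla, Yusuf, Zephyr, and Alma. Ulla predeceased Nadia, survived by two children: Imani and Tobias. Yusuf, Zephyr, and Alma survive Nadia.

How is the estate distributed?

Imani: ₹29,000; Tobias: ₹29,000; Yusuf: ₹58,000; Zephyr: ₹58,000; Alma: ₹58,000

The entire ₹232,000 passes to the descendants.
That amount (₹232,000) is divided into 4 shares of ₹58,000: Yusuf, Zephyr, and Alma each take ₹58,000; Ulla's ₹58,000 share passes to Ulla's issue.
Ulla's share (₹58,000) is divided into 2 shares of ₹29,000: Imani and Tobias each take ₹29,000.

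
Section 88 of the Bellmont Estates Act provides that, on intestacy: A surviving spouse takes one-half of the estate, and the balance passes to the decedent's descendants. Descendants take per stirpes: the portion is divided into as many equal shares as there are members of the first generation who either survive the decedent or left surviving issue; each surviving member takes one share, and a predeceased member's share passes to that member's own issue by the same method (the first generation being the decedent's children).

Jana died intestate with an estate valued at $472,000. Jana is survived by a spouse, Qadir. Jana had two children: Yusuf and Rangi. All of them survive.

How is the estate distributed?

Qadir takes one-half of $472,000 = $236,000. The remaining $236,000 passes to the descendants.
The descendants' portion ($236,000) is divided into 2 shares of $118,000: Yusuf and Rangi each take $118,000.

Qadir: $236,000; Yusuf: $118,000; Rangi: $118,000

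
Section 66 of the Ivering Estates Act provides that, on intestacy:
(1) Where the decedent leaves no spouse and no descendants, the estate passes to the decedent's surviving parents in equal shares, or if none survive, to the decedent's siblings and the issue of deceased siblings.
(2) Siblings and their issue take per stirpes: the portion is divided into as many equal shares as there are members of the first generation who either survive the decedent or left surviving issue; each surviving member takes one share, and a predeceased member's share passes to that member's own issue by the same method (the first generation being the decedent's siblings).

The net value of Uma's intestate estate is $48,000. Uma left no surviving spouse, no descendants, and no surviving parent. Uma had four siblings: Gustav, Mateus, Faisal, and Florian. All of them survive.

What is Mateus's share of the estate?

The entire $48,000 passes to the siblings and their issue.
That amount ($48,000) is divided into 4 shares of $12,000: Gustav, Mateus, Faisal, and Florian each take $12,000.

Mateus receives $12,000.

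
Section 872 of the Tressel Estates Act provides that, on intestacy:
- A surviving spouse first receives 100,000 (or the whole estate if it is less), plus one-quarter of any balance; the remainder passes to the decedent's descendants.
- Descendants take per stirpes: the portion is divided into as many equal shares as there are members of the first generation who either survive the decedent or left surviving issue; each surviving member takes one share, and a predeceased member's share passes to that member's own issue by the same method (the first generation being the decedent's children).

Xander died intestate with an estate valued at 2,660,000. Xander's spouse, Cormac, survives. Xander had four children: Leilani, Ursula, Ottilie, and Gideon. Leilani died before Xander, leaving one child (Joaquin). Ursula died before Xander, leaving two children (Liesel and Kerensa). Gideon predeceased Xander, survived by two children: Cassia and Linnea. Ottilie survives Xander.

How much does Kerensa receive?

Kerensa receives 240,000.

Cormac first takes 100,000, leaving a balance of 2,560,000. Cormac then takes one-quarter of the balance (640,000), for a total of 740,000. The remaining 1,920,000 passes to the descendants.
The descendants' portion (1,920,000) is divided into 4 shares of 480,000: Ottilie takes 480,000; Leilani's 480,000 share passes to Leilani's issue; Ursula's 480,000 share passes to Ursula's issue; Gideon's 480,000 share passes to Gideon's issue.
Leilani's share (480,000) passes entirely to Joaquin.
Ursula's share (480,000) is divided into 2 shares of 240,000: Liesel and Kerensa each take 240,000.
Gideon's share (480,000) is divided into 2 shares of 240,000: Cassia and Linnea each take 240,000.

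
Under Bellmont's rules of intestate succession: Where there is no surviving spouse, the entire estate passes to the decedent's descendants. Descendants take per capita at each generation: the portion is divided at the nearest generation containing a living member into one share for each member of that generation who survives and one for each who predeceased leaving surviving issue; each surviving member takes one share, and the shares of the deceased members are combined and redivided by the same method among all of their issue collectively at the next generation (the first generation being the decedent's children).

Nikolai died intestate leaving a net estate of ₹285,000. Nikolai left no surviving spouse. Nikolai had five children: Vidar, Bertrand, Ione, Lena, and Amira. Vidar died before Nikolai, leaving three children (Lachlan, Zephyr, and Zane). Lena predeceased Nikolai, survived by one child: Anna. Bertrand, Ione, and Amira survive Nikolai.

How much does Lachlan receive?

Lachlan receives ₹28,500.

The entire ₹285,000 passes to the descendants.
That amount (₹285,000) is divided at the children's generation into 5 shares of ₹57,000. Bertrand, Ione, and Amira each take ₹57,000. The 2 shares of the deceased (Vidar and Lena) are combined into a pool of ₹114,000.
That pool (₹114,000) is divided at the grandchildren's generation equally among Lachlan, Zephyr, Zane, and Anna: ₹28,500 each.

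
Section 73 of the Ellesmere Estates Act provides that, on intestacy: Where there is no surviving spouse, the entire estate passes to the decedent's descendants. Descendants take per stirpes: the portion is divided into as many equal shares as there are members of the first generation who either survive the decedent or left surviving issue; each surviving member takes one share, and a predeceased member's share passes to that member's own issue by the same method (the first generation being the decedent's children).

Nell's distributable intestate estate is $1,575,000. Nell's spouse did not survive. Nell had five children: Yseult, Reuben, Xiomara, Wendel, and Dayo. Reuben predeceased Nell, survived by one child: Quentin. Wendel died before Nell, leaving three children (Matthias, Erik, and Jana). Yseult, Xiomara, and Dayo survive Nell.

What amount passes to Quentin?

Quentin receives $315,000.

The entire $1,575,000 passes to the descendants.
That amount ($1,575,000) is divided into 5 shares of $315,000: Yseult, Xiomara, and Dayo each take $315,000; Reuben's $315,000 share passes to Reuben's issue; Wendel's $315,000 share passes to Wendel's issue.
Reuben's share ($315,000) passes entirely to Quentin.
Wendel's share ($315,000) is divided into 3 shares of $105,000: Matthias, Erik, and Jana each take $105,000.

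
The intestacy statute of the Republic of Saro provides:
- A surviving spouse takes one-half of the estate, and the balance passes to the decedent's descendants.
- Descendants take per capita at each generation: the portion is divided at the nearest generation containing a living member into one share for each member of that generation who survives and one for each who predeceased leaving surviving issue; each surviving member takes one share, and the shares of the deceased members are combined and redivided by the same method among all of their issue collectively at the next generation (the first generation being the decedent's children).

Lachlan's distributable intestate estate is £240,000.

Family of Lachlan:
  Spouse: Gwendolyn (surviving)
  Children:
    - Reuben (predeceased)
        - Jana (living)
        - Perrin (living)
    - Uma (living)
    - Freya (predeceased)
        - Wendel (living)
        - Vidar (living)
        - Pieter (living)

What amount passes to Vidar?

Gwendolyn takes one-half of £240,000 = £120,000. The remaining £120,000 passes to the descendants.
The descendants' portion (£120,000) is divided at the children's generation into 3 shares of £40,000. Uma takes £40,000. The 2 shares of the deceased (Reuben and Freya) are combined into a pool of £80,000.
That pool (£80,000) is divided at the grandchildren's generation equally among Jana, Perrin, Wendel, Vidar, and Pieter: £16,000 each.

Vidar receives £16,000.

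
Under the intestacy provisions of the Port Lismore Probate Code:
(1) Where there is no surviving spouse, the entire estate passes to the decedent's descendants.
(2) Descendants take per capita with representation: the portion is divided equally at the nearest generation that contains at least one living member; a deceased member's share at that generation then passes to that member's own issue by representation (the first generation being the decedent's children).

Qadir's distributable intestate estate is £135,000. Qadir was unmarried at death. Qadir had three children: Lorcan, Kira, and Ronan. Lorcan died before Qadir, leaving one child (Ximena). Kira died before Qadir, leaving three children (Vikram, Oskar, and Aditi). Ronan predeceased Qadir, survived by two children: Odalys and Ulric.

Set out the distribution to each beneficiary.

Ximena: £22,500; Vikram: £22,500; Oskar: £22,500; Aditi: £22,500; Odalys: £22,500; Ulric: £22,500

The entire £135,000 passes to the descendants.
No child survives, so the initial division is made at the grandchildren's generation.
That amount (£135,000) is divided into 6 shares of £22,500: Ximena, Vikram, Oskar, Aditi, Odalys, and Ulric each take £22,500.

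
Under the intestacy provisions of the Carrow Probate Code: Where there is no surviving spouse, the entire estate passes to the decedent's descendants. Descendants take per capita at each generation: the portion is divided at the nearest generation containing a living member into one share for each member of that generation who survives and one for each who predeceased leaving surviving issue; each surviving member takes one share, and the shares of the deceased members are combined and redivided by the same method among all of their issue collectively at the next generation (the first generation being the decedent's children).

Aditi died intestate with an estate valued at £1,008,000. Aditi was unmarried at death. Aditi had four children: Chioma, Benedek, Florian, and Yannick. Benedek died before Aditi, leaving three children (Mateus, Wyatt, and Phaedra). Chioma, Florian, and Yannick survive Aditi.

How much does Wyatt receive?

Wyatt receives £84,000.

The entire £1,008,000 passes to the descendants.
That amount (£1,008,000) is divided at the children's generation into 4 shares of £252,000. Chioma, Florian, and Yannick each take £252,000. The remaining share for the deceased Benedek (£252,000) is carried to the next generation.
That pool (£252,000) is divided at the grandchildren's generation equally among Mateus, Wyatt, and Phaedra: £84,000 each.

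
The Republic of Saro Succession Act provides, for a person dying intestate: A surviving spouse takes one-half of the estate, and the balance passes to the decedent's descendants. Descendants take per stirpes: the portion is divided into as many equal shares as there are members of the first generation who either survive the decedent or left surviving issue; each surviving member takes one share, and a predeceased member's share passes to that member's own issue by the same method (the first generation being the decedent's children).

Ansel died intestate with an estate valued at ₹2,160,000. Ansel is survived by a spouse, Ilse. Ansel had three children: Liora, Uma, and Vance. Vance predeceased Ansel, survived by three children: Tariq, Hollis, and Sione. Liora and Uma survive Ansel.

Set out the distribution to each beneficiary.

Ilse: ₹1,080,000; Liora: ₹360,000; Uma: ₹360,000; Tariq: ₹120,000; Hollis: ₹120,000; Sione: ₹120,000

Ilse takes one-half of ₹2,160,000 = ₹1,080,000. The remaining ₹1,080,000 passes to the descendants.
The descendants' portion (₹1,080,000) is divided into 3 shares of ₹360,000: Liora and Uma each take ₹360,000; Vance's ₹360,000 share passes to Vance's issue.
Vance's share (₹360,000) is divided into 3 shares of ₹120,000: Tariq, Hollis, and Sione each take ₹120,000.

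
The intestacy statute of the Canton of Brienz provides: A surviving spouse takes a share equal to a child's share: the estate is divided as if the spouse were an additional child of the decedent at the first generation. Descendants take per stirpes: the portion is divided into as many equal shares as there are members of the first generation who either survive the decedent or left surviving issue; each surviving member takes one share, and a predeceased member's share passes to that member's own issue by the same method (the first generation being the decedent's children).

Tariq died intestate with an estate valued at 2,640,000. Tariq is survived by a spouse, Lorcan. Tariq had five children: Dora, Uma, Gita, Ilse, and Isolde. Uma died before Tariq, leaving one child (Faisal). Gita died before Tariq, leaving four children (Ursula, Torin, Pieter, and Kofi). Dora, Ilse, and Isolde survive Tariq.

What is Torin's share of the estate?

Torin receives 110,000.

The spouse counts as an additional share at the children's level, so there are 6 primary shares of 440,000. Lorcan takes one such share (440,000).
The children's combined portion (2,200,000) is divided into 5 shares of 440,000: Dora, Ilse, and Isolde each take 440,000; Uma's 440,000 share passes to Uma's issue; Gita's 440,000 share passes to Gita's issue.
Uma's share (440,000) passes entirely to Faisal.
Gita's share (440,000) is divided into 4 shares of 110,000: Ursula, Torin, Pieter, and Kofi each take 110,000.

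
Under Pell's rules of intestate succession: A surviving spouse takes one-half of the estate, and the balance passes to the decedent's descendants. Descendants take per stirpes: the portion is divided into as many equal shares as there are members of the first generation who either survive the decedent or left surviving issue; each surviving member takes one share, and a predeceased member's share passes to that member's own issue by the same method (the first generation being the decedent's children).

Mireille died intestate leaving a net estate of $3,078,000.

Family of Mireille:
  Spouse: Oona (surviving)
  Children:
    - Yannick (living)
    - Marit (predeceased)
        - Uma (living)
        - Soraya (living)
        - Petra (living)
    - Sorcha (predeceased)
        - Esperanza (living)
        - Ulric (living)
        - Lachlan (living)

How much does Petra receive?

Oona takes one-half of $3,078,000 = $1,539,000. The remaining $1,539,000 passes to the descendants.
The descendants' portion ($1,539,000) is divided into 3 shares of $513,000: Yannick takes $513,000; Marit's $513,000 share passes to Marit's issue; Sorcha's $513,000 share passes to Sorcha's issue.
Marit's share ($513,000) is divided into 3 shares of $171,000: Uma, Soraya, and Petra each take $171,000.
Sorcha's share ($513,000) is divided into 3 shares of $171,000: Esperanza, Ulric, and Lachlan each take $171,000.

Petra receives $171,000.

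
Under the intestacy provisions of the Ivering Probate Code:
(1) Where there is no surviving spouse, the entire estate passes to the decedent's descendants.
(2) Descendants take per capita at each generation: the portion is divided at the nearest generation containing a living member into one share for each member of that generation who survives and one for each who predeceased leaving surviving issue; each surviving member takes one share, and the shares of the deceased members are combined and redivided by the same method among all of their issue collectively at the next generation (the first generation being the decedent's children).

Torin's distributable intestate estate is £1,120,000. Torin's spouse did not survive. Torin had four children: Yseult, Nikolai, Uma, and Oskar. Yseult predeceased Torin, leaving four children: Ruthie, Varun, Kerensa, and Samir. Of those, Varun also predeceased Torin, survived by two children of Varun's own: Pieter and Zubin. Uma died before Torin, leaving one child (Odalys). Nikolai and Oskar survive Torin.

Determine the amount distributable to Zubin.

The entire £1,120,000 passes to the descendants.
That amount (£1,120,000) is divided at the children's generation into 4 shares of £280,000. Nikolai and Oskar each take £280,000. The 2 shares of the deceased (Yseult and Uma) are combined into a pool of £560,000.
That pool (£560,000) is divided at the grandchildren's generation into 5 shares of £112,000. Ruthie, Kerensa, Samir, and Odalys each take £112,000. The remaining share for the deceased Varun (£112,000) is carried to the next generation.
That pool (£112,000) is divided at the great-grandchildren's generation equally among Pieter and Zubin: £56,000 each.

Zubin receives £56,000.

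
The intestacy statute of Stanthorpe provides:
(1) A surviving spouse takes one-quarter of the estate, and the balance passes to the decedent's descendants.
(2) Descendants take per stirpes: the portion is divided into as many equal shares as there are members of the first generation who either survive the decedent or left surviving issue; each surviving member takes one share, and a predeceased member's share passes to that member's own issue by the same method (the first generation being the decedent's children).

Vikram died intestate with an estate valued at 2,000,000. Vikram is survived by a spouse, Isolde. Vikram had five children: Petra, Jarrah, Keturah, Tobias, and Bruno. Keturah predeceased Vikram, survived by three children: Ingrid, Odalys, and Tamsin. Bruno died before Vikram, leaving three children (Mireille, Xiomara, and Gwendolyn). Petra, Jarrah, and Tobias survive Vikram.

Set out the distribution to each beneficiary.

Isolde: 500,000; Petra: 300,000; Jarrah: 300,000; Ingrid: 100,000; Odalys: 100,000; Tamsin: 100,000; Tobias: 300,000; Mireille: 100,000; Xiomara: 100,000; Gwendolyn: 100,000

Isolde takes one-quarter of 2,000,000 = 500,000. The remaining 1,500,000 passes to the descendants.
The descendants' portion (1,500,000) is divided into 5 shares of 300,000: Petra, Jarrah, and Tobias each take 300,000; Keturah's 300,000 share passes to Keturah's issue; Bruno's 300,000 share passes to Bruno's issue.
Keturah's share (300,000) is divided into 3 shares of 100,000: Ingrid, Odalys, and Tamsin each take 100,000.
Bruno's share (300,000) is divided into 3 shares of 100,000: Mireille, Xiomara, and Gwendolyn each take 100,000.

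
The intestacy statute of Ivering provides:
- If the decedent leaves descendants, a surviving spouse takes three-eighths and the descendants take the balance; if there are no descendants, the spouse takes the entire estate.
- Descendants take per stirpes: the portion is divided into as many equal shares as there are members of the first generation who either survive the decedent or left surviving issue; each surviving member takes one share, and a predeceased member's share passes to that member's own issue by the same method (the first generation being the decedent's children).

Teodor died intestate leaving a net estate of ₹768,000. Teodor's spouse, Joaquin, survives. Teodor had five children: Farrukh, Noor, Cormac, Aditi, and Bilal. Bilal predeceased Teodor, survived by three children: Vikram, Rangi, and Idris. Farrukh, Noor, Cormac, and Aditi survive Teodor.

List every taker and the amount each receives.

Joaquin: ₹288,000; Farrukh: ₹96,000; Noor: ₹96,000; Cormac: ₹96,000; Aditi: ₹96,000; Vikram: ₹32,000; Rangi: ₹32,000; Idris: ₹32,000

Joaquin takes three-eighths of ₹768,000 = ₹288,000. The remaining ₹480,000 passes to the descendants.
The descendants' portion (₹480,000) is divided into 5 shares of ₹96,000: Farrukh, Noor, Cormac, and Aditi each take ₹96,000; Bilal's ₹96,000 share passes to Bilal's issue.
Bilal's share (₹96,000) is divided into 3 shares of ₹32,000: Vikram, Rangi, and Idris each take ₹32,000.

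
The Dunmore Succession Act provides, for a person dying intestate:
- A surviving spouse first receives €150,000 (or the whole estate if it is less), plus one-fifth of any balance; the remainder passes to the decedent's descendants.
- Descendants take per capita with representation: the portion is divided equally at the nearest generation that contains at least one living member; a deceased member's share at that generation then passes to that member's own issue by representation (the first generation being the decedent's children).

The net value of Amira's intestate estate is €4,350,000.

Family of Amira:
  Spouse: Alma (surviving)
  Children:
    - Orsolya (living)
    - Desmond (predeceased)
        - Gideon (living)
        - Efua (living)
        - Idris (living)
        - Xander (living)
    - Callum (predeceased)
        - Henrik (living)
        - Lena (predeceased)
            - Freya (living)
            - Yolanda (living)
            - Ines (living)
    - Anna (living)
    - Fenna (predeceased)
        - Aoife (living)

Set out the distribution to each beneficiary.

Alma: €990,000; Orsolya: €672,000; Gideon: €168,000; Efua: €168,000; Idris: €168,000; Xander: €168,000; Henrik: €336,000; Freya: €112,000; Yolanda: €112,000; Ines: €112,000; Anna: €672,000; Aoife: €672,000

Alma first takes €150,000, leaving a balance of €4,200,000. Alma then takes one-fifth of the balance (€840,000), for a total of €990,000. The remaining €3,360,000 passes to the descendants.
The descendants' portion (€3,360,000) is divided into 5 shares of €672,000: Orsolya and Anna each take €672,000; Desmond's €672,000 share passes to Desmond's issue; Callum's €672,000 share passes to Callum's issue; Fenna's €672,000 share passes to Fenna's issue.
Desmond's share (€672,000) is divided into 4 shares of €168,000: Gideon, Efua, Idris, and Xander each take €168,000.
Callum's share (€672,000) is divided into 2 shares of €336,000: Henrik takes €336,000; Lena's €336,000 share passes to Lena's issue.
Lena's share (€336,000) is divided into 3 shares of €112,000: Freya, Yolanda, and Ines each take €112,000.
Fenna's share (€672,000) passes entirely to Aoife.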